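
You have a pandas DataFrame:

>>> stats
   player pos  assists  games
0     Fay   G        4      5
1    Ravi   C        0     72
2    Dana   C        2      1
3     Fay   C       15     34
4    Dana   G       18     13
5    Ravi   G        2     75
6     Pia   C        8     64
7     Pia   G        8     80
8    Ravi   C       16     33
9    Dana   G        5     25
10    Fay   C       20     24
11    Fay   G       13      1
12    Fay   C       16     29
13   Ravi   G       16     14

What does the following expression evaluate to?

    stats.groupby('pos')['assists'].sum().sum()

group by pos, sum of assists:
pos
C    77
G    66
Name: assists, dtype: int64

143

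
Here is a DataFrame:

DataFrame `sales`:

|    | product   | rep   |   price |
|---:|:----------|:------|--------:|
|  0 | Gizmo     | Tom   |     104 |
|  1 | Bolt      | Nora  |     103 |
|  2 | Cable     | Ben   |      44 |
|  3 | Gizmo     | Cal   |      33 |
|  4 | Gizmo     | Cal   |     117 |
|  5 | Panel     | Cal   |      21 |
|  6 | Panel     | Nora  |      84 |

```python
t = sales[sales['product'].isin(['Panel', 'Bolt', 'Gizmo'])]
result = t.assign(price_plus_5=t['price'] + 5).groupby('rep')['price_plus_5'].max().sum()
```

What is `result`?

339

filter rows where product in ['Panel', 'Bolt', 'Gizmo']:
  product   rep  price
0   Gizmo   Tom    104
1    Bolt  Nora    103
3   Gizmo   Cal     33
4   Gizmo   Cal    117
5   Panel   Cal     21
6   Panel  Nora     84
add column price_plus_5 = t['price'] + 5:
  product   rep  price  price_plus_5
0   Gizmo   Tom    104           109
1    Bolt  Nora    103           108
3   Gizmo   Cal     33            38
4   Gizmo   Cal    117           122
5   Panel   Cal     21            26
6   Panel  Nora     84            89
group by rep, max of price_plus_5:
rep
Cal     122
Nora    108
Tom     109
Name: price_plus_5, dtype: int64
Taking the sum of the resulting series gives 339.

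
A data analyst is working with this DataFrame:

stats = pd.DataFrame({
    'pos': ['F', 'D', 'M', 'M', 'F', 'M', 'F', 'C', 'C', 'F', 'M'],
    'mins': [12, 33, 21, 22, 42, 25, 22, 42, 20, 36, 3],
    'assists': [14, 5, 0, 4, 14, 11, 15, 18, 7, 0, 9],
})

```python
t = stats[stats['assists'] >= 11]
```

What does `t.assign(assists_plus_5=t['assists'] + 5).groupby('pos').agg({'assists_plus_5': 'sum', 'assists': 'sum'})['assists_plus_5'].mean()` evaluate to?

filter rows where assists >= 11:
  pos  mins  assists
0   F    12       14
4   F    42       14
5   M    25       11
6   F    22       15
7   C    42       18
add column assists_plus_5 = t['assists'] + 5:
  pos  mins  assists  assists_plus_5
0   F    12       14              19
4   F    42       14              19
5   M    25       11              16
6   F    22       15              20
7   C    42       18              23
group by pos: sum(assists_plus_5), sum(assists):
     assists_plus_5  assists
pos                         
C                23       18
F                58       43
M                16       11
mean of column 'assists_plus_5' → 32.3333333333

32.3333333333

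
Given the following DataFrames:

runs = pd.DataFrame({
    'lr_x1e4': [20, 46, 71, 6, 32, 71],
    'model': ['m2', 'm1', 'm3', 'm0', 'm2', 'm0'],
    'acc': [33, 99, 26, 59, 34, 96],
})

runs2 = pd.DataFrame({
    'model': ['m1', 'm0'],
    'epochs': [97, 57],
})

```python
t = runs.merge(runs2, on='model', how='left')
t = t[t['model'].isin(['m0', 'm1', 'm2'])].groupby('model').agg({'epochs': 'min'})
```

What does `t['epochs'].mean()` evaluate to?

77.0

merge on 'model' (how='left') → 6 rows:
   lr_x1e4 model  acc  epochs
0       20    m2   33     NaN
1       46    m1   99    97.0
2       71    m3   26     NaN
3        6    m0   59    57.0
4       32    m2   34     NaN
5       71    m0   96    57.0
filter rows where model in ['m0', 'm1', 'm2']:
   lr_x1e4 model  acc  epochs
0       20    m2   33     NaN
1       46    m1   99    97.0
3        6    m0   59    57.0
4       32    m2   34     NaN
5       71    m0   96    57.0
group by model, min of epochs:
       epochs
model        
m0       57.0
m1       97.0
m2        NaN
Reading off the mean of column 'epochs', we get 77.0.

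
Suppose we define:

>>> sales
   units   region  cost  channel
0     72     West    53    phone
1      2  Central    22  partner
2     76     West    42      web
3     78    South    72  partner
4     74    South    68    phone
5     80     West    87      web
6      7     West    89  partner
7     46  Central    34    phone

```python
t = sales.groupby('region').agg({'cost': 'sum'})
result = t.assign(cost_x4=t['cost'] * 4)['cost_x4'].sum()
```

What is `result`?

group by region, sum of cost:
         cost
region       
Central    56
South     140
West      271
add column cost_x4 = t['cost'] * 4:
         cost  cost_x4
region                
Central    56      224
South     140      560
West      271     1084
Finally, sum of column 'cost_x4' = 1868.

1868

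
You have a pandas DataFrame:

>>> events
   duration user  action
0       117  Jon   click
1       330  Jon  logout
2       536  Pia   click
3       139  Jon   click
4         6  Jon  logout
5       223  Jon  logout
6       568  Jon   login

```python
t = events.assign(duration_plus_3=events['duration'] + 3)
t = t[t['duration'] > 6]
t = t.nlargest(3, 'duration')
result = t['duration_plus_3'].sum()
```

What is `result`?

1443

add column duration_plus_3 = events['duration'] + 3:
   duration user  action  duration_plus_3
0       117  Jon   click              120
1       330  Jon  logout              333
2       536  Pia   click              539
3       139  Jon   click              142
4         6  Jon  logout                9
5       223  Jon  logout              226
6       568  Jon   login              571
filter rows where duration > 6:
   duration user  action  duration_plus_3
0       117  Jon   click              120
1       330  Jon  logout              333
2       536  Pia   click              539
3       139  Jon   click              142
5       223  Jon  logout              226
6       568  Jon   login              571
take 3 rows with largest duration:
   duration user  action  duration_plus_3
6       568  Jon   login              571
2       536  Pia   click              539
1       330  Jon  logout              333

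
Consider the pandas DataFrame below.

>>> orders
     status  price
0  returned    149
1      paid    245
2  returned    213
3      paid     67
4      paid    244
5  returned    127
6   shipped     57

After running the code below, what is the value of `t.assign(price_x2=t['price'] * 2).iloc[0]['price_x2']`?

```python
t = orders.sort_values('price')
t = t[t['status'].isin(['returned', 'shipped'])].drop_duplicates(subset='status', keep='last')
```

114

sort by price:
     status  price
6   shipped     57
3      paid     67
5  returned    127
0  returned    149
2  returned    213
4      paid    244
1      paid    245
filter rows where status in ['returned', 'shipped']:
     status  price
6   shipped     57
5  returned    127
0  returned    149
2  returned    213
drop duplicate status (keep=last):
     status  price
6   shipped     57
2  returned    213
add column price_x2 = t['price'] * 2:
     status  price  price_x2
6   shipped     57       114
2  returned    213       426
Finally, value at position 0, column 'price_x2' = 114.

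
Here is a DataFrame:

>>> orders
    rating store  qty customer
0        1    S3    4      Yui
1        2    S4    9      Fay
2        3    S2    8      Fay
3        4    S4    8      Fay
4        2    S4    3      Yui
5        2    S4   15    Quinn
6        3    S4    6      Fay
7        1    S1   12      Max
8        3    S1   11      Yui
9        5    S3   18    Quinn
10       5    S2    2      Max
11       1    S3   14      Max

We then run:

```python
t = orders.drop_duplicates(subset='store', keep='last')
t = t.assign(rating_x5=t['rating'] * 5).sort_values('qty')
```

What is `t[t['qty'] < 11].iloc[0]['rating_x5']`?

drop duplicate store (keep=last):
    rating store  qty customer
6        3    S4    6      Fay
8        3    S1   11      Yui
10       5    S2    2      Max
11       1    S3   14      Max
add column rating_x5 = t['rating'] * 5:
    rating store  qty customer  rating_x5
6        3    S4    6      Fay         15
8        3    S1   11      Yui         15
10       5    S2    2      Max         25
11       1    S3   14      Max          5
sort by qty:
    rating store  qty customer  rating_x5
10       5    S2    2      Max         25
6        3    S4    6      Fay         15
8        3    S1   11      Yui         15
11       1    S3   14      Max          5
filter rows where qty < 11:
    rating store  qty customer  rating_x5
10       5    S2    2      Max         25
6        3    S4    6      Fay         15
value at position 0, column 'rating_x5' → 25

25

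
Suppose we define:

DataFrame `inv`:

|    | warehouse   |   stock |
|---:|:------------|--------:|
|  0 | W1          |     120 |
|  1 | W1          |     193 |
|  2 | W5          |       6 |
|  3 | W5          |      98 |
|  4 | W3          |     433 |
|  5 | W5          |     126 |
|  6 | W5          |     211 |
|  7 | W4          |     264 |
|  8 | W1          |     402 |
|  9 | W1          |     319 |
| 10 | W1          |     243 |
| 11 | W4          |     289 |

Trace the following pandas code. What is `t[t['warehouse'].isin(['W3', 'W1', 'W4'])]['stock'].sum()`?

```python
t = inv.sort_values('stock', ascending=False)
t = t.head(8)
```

2143

sort by stock descending:
   warehouse  stock
4         W3    433
8         W1    402
9         W1    319
11        W4    289
7         W4    264
10        W1    243
6         W5    211
1         W1    193
5         W5    126
0         W1    120
3         W5     98
2         W5      6
take first 8 rows:
   warehouse  stock
4         W3    433
8         W1    402
9         W1    319
11        W4    289
7         W4    264
10        W1    243
6         W5    211
1         W1    193
filter rows where warehouse in ['W3', 'W1', 'W4']:
   warehouse  stock
4         W3    433
8         W1    402
9         W1    319
11        W4    289
7         W4    264
10        W1    243
1         W1    193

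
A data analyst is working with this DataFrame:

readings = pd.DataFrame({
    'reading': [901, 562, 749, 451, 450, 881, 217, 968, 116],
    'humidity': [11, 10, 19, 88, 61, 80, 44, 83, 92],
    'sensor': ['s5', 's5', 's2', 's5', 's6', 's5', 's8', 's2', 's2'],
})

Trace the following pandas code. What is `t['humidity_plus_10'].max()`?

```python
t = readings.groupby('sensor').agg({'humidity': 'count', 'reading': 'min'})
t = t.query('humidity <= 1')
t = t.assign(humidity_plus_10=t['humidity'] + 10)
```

11

group by sensor: count(humidity), min(reading):
        humidity  reading
sensor                   
s2             3      116
s5             4      451
s6             1      450
s8             1      217
filter rows where humidity <= 1:
        humidity  reading
sensor                   
s6             1      450
s8             1      217
add column humidity_plus_10 = t['humidity'] + 10:
        humidity  reading  humidity_plus_10
sensor                                     
s6             1      450                11
s8             1      217                11
Finally, max of column 'humidity_plus_10' = 11.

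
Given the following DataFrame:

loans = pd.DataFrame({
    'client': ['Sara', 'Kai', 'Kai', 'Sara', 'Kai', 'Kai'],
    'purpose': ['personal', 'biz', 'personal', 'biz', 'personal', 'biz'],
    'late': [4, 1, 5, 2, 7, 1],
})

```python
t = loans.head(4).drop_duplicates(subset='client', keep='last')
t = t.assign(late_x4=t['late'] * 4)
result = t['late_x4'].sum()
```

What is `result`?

take first 4 rows:
  client   purpose  late
0   Sara  personal     4
1    Kai       biz     1
2    Kai  personal     5
3   Sara       biz     2
drop duplicate client (keep=last):
  client   purpose  late
2    Kai  personal     5
3   Sara       biz     2
add column late_x4 = t['late'] * 4:
  client   purpose  late  late_x4
2    Kai  personal     5       20
3   Sara       biz     2        8

28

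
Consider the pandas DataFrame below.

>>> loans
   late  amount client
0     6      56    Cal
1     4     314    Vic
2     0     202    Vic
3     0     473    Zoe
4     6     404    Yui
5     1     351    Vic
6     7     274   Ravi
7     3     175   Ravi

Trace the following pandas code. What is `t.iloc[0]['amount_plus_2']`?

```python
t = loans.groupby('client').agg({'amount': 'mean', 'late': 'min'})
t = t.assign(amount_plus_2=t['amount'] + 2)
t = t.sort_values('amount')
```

58.0

group by client: mean(amount), min(late):
        amount  late
client              
Cal       56.0     6
Ravi     224.5     3
Vic      289.0     0
Yui      404.0     6
Zoe      473.0     0
add column amount_plus_2 = t['amount'] + 2:
        amount  late  amount_plus_2
client                             
Cal       56.0     6           58.0
Ravi     224.5     3          226.5
Vic      289.0     0          291.0
Yui      404.0     6          406.0
Zoe      473.0     0          475.0
sort by amount:
        amount  late  amount_plus_2
client                             
Cal       56.0     6           58.0
Ravi     224.5     3          226.5
Vic      289.0     0          291.0
Yui      404.0     6          406.0
Zoe      473.0     0          475.0
So iloc[0]['amount_plus_2'] = 58.0.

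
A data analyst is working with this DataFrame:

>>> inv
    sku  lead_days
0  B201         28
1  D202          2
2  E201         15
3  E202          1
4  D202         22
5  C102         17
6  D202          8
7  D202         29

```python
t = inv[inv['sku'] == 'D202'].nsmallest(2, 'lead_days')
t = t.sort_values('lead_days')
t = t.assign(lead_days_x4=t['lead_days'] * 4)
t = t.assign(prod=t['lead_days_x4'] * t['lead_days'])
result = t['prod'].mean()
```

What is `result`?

filter rows where sku == 'D202':
    sku  lead_days
1  D202          2
4  D202         22
6  D202          8
7  D202         29
take 2 rows with smallest lead_days:
    sku  lead_days
1  D202          2
6  D202          8
sort by lead_days:
    sku  lead_days
1  D202          2
6  D202          8
add column lead_days_x4 = t['lead_days'] * 4:
    sku  lead_days  lead_days_x4
1  D202          2             8
6  D202          8            32
add column prod = t['lead_days_x4'] * t['lead_days']:
    sku  lead_days  lead_days_x4  prod
1  D202          2             8    16
6  D202          8            32   256
Reading off the mean of column 'prod', we get 136.0.

136.0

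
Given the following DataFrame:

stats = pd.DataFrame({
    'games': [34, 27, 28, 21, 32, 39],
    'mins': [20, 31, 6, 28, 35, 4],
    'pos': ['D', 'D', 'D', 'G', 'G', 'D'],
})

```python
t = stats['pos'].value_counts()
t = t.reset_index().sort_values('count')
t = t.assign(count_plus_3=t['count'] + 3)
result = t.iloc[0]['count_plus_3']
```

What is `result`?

5

value_counts of pos:
pos
D    4
G    2
Name: count, dtype: int64
reset_index():
  pos  count
0   D      4
1   G      2
sort by count:
  pos  count
1   G      2
0   D      4
add column count_plus_3 = t['count'] + 3:
  pos  count  count_plus_3
1   G      2             5
0   D      4             7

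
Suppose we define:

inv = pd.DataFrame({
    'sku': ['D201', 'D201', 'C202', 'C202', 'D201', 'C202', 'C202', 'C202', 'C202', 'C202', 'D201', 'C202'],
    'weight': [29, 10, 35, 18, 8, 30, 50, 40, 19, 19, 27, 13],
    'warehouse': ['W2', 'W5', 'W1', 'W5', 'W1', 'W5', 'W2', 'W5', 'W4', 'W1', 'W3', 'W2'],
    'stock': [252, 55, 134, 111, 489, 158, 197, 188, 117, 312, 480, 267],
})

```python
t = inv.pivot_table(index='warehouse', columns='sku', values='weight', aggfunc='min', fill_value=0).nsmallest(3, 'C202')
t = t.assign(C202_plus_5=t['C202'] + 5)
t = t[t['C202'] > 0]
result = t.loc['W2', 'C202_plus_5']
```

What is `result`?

pivot: rows=warehouse, cols=sku, min(weight):
sku        C202  D201
warehouse            
W1           19     8
W2           13    29
W3            0    27
W4           19     0
W5           18    10
take 3 rows with smallest C202:
sku        C202  D201
warehouse            
W3            0    27
W2           13    29
W5           18    10
add column C202_plus_5 = t['C202'] + 5:
sku        C202  D201  C202_plus_5
warehouse                         
W3            0    27            5
W2           13    29           18
W5           18    10           23
filter rows where C202 > 0:
sku        C202  D201  C202_plus_5
warehouse                         
W2           13    29           18
W5           18    10           23
The value at row 'W2', column 'C202_plus_5' is 18.

18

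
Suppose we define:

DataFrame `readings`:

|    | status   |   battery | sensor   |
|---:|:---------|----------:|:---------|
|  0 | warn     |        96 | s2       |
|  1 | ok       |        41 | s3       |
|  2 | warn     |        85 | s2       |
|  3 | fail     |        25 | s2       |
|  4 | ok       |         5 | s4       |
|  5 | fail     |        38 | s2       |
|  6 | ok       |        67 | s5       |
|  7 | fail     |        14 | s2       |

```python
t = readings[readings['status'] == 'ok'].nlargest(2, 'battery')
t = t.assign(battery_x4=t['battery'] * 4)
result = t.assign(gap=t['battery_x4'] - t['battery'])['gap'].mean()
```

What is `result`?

162.0

filter rows where status == 'ok':
  status  battery sensor
1     ok       41     s3
4     ok        5     s4
6     ok       67     s5
take 2 rows with largest battery:
  status  battery sensor
6     ok       67     s5
1     ok       41     s3
add column battery_x4 = t['battery'] * 4:
  status  battery sensor  battery_x4
6     ok       67     s5         268
1     ok       41     s3         164
add column gap = t['battery_x4'] - t['battery']:
  status  battery sensor  battery_x4  gap
6     ok       67     s5         268  201
1     ok       41     s3         164  123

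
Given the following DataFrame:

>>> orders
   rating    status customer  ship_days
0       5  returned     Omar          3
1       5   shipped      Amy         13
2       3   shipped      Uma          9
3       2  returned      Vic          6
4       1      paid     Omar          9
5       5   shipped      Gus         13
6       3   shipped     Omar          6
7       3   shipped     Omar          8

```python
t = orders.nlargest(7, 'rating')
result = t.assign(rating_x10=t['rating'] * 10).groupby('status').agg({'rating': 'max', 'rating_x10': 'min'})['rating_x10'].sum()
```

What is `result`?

take 7 rows with largest rating:
   rating    status customer  ship_days
0       5  returned     Omar          3
1       5   shipped      Amy         13
5       5   shipped      Gus         13
2       3   shipped      Uma          9
6       3   shipped     Omar          6
7       3   shipped     Omar          8
3       2  returned      Vic          6
add column rating_x10 = t['rating'] * 10:
   rating    status customer  ship_days  rating_x10
0       5  returned     Omar          3          50
1       5   shipped      Amy         13          50
5       5   shipped      Gus         13          50
2       3   shipped      Uma          9          30
6       3   shipped     Omar          6          30
7       3   shipped     Omar          8          30
3       2  returned      Vic          6          20
group by status: max(rating), min(rating_x10):
          rating  rating_x10
status                      
returned       5          20
shipped        5          30
The sum of column 'rating_x10' is 50.

50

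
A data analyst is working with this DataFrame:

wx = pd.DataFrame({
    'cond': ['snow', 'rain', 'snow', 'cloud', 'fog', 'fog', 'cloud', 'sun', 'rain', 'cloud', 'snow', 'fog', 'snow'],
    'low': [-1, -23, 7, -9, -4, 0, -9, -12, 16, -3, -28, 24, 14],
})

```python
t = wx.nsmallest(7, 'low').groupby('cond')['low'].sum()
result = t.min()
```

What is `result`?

take 7 rows with smallest low:
     cond  low
10   snow  -28
1    rain  -23
7     sun  -12
3   cloud   -9
6   cloud   -9
4     fog   -4
9   cloud   -3
group by cond, sum of low:
cond
cloud   -21
fog      -4
rain    -23
snow    -28
sun     -12
Name: low, dtype: int64
The min of the resulting series is -28.

-28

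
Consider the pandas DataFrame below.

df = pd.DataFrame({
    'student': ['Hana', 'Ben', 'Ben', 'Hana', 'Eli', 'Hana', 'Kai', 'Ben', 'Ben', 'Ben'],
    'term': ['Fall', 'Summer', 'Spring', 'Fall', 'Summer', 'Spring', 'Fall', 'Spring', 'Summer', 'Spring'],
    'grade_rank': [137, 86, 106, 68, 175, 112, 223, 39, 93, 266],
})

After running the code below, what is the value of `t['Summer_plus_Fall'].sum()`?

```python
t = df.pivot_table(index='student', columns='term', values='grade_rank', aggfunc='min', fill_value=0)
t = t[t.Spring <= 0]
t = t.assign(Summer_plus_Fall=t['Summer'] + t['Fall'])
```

398

pivot: rows=student, cols=term, min(grade_rank):
term     Fall  Spring  Summer
student                      
Ben         0      39      86
Eli         0       0     175
Hana       68     112       0
Kai       223       0       0
filter rows where Spring <= 0:
term     Fall  Spring  Summer
student                      
Eli         0       0     175
Kai       223       0       0
add column Summer_plus_Fall = t['Summer'] + t['Fall']:
term     Fall  Spring  Summer  Summer_plus_Fall
student                                        
Eli         0       0     175               175
Kai       223       0       0               223
So sum() = 398.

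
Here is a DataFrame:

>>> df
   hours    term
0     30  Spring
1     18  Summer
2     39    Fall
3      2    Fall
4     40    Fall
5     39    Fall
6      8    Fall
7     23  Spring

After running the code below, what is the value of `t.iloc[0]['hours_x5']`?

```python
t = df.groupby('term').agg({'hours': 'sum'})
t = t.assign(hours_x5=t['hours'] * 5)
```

640

group by term, sum of hours:
        hours
term         
Fall      128
Spring     53
Summer     18
add column hours_x5 = t['hours'] * 5:
        hours  hours_x5
term                   
Fall      128       640
Spring     53       265
Summer     18        90
Then the value at position 0, column 'hours_x5': 640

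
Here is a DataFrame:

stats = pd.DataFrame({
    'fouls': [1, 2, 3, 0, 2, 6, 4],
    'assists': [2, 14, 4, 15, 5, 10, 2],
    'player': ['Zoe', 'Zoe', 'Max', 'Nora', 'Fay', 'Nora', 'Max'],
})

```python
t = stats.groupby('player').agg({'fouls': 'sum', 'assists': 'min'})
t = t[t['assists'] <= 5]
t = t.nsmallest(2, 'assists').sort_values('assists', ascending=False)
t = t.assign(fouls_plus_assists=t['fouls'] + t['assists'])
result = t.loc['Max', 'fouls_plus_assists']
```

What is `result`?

group by player: sum(fouls), min(assists):
        fouls  assists
player                
Fay         2        5
Max         7        2
Nora        6       10
Zoe         3        2
filter rows where assists <= 5:
        fouls  assists
player                
Fay         2        5
Max         7        2
Zoe         3        2
take 2 rows with smallest assists:
        fouls  assists
player                
Max         7        2
Zoe         3        2
sort by assists descending:
        fouls  assists
player                
Max         7        2
Zoe         3        2
add column fouls_plus_assists = t['fouls'] + t['assists']:
        fouls  assists  fouls_plus_assists
player                                    
Max         7        2                   9
Zoe         3        2                   5
Finally, value at row 'Max', column 'fouls_plus_assists' = 9.

9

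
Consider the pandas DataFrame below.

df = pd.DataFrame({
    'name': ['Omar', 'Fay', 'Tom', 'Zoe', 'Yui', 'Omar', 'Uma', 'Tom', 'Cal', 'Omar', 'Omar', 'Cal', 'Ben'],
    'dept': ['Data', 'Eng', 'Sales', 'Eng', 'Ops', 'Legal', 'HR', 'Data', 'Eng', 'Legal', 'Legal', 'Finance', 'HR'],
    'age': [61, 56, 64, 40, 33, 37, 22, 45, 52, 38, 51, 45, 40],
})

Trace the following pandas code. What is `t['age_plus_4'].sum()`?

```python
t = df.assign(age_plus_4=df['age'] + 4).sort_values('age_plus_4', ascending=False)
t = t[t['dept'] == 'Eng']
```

add column age_plus_4 = df['age'] + 4:
    name     dept  age  age_plus_4
0   Omar     Data   61          65
1    Fay      Eng   56          60
2    Tom    Sales   64          68
3    Zoe      Eng   40          44
4    Yui      Ops   33          37
5   Omar    Legal   37          41
6    Uma       HR   22          26
7    Tom     Data   45          49
8    Cal      Eng   52          56
9   Omar    Legal   38          42
10  Omar    Legal   51          55
11   Cal  Finance   45          49
12   Ben       HR   40          44
sort by age_plus_4 descending:
    name     dept  age  age_plus_4
2    Tom    Sales   64          68
0   Omar     Data   61          65
1    Fay      Eng   56          60
8    Cal      Eng   52          56
10  Omar    Legal   51          55
7    Tom     Data   45          49
11   Cal  Finance   45          49
3    Zoe      Eng   40          44
12   Ben       HR   40          44
9   Omar    Legal   38          42
5   Omar    Legal   37          41
4    Yui      Ops   33          37
6    Uma       HR   22          26
filter rows where dept == 'Eng':
  name dept  age  age_plus_4
1  Fay  Eng   56          60
8  Cal  Eng   52          56
3  Zoe  Eng   40          44

160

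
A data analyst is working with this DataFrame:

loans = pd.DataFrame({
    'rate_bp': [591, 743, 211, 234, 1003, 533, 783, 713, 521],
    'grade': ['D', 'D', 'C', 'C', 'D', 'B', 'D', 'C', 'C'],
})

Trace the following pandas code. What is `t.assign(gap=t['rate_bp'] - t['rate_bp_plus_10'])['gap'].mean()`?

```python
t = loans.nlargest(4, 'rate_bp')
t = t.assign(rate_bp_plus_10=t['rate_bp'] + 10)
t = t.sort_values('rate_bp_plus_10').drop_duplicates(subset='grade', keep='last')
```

-10.0

take 4 rows with largest rate_bp:
   rate_bp grade
4     1003     D
6      783     D
1      743     D
7      713     C
add column rate_bp_plus_10 = t['rate_bp'] + 10:
   rate_bp grade  rate_bp_plus_10
4     1003     D             1013
6      783     D              793
1      743     D              753
7      713     C              723
sort by rate_bp_plus_10:
   rate_bp grade  rate_bp_plus_10
7      713     C              723
1      743     D              753
6      783     D              793
4     1003     D             1013
drop duplicate grade (keep=last):
   rate_bp grade  rate_bp_plus_10
7      713     C              723
4     1003     D             1013
add column gap = t['rate_bp'] - t['rate_bp_plus_10']:
   rate_bp grade  rate_bp_plus_10  gap
7      713     C              723  -10
4     1003     D             1013  -10
mean of column 'gap' → -10.0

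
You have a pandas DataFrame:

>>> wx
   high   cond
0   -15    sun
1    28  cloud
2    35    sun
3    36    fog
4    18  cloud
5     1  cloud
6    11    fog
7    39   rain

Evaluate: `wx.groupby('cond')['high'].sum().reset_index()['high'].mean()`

38.25

group by cond, sum of high:
cond
cloud    47
fog      47
rain     39
sun      20
Name: high, dtype: int64
reset_index():
    cond  high
0  cloud    47
1    fog    47
2   rain    39
3    sun    20
Taking the mean of column 'high' gives 38.25.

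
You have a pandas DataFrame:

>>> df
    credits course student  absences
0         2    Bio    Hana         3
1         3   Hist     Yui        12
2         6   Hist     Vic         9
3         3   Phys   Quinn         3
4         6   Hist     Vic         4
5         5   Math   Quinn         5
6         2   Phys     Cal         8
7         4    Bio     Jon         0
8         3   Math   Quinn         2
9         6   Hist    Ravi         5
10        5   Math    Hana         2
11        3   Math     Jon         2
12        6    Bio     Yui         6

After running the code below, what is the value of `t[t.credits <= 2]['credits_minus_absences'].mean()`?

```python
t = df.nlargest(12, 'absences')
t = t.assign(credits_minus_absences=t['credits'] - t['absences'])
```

-3.5

take 12 rows with largest absences:
    credits course student  absences
1         3   Hist     Yui        12
2         6   Hist     Vic         9
6         2   Phys     Cal         8
12        6    Bio     Yui         6
5         5   Math   Quinn         5
9         6   Hist    Ravi         5
4         6   Hist     Vic         4
0         2    Bio    Hana         3
3         3   Phys   Quinn         3
8         3   Math   Quinn         2
10        5   Math    Hana         2
11        3   Math     Jon         2
add column credits_minus_absences = t['credits'] - t['absences']:
    credits course student  absences  credits_minus_absences
1         3   Hist     Yui        12                      -9
2         6   Hist     Vic         9                      -3
6         2   Phys     Cal         8                      -6
12        6    Bio     Yui         6                       0
5         5   Math   Quinn         5                       0
9         6   Hist    Ravi         5                       1
4         6   Hist     Vic         4                       2
0         2    Bio    Hana         3                      -1
3         3   Phys   Quinn         3                       0
8         3   Math   Quinn         2                       1
10        5   Math    Hana         2                       3
11        3   Math     Jon         2                       1
filter rows where credits <= 2:
   credits course student  absences  credits_minus_absences
6        2   Phys     Cal         8                      -6
0        2    Bio    Hana         3                      -1
So mean() = -3.5.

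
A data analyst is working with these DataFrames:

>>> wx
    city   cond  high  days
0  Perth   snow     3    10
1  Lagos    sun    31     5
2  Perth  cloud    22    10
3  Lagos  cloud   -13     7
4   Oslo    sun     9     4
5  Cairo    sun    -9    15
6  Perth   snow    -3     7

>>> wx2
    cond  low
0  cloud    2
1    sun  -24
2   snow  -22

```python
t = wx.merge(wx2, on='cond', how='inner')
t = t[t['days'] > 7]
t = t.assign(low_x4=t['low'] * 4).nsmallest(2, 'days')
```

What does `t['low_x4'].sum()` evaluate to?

-80

merge on 'cond' (how='inner') → 7 rows:
    city   cond  high  days  low
0  Perth   snow     3    10  -22
1  Lagos    sun    31     5  -24
2  Perth  cloud    22    10    2
3  Lagos  cloud   -13     7    2
4   Oslo    sun     9     4  -24
5  Cairo    sun    -9    15  -24
6  Perth   snow    -3     7  -22
filter rows where days > 7:
    city   cond  high  days  low
0  Perth   snow     3    10  -22
2  Perth  cloud    22    10    2
5  Cairo    sun    -9    15  -24
add column low_x4 = t['low'] * 4:
    city   cond  high  days  low  low_x4
0  Perth   snow     3    10  -22     -88
2  Perth  cloud    22    10    2       8
5  Cairo    sun    -9    15  -24     -96
take 2 rows with smallest days:
    city   cond  high  days  low  low_x4
0  Perth   snow     3    10  -22     -88
2  Perth  cloud    22    10    2       8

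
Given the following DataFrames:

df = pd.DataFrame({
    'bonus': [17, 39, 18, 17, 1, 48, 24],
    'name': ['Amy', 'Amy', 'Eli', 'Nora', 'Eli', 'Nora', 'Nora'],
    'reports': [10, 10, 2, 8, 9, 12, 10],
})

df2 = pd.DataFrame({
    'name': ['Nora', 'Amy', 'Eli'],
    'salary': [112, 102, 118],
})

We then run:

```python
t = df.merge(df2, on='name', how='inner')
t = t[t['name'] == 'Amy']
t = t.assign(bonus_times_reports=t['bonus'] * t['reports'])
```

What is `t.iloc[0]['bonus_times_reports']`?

170

merge on 'name' (how='inner') → 7 rows:
   bonus  name  reports  salary
0     17   Amy       10     102
1     39   Amy       10     102
2     18   Eli        2     118
3     17  Nora        8     112
4      1   Eli        9     118
5     48  Nora       12     112
6     24  Nora       10     112
filter rows where name == 'Amy':
   bonus name  reports  salary
0     17  Amy       10     102
1     39  Amy       10     102
add column bonus_times_reports = t['bonus'] * t['reports']:
   bonus name  reports  salary  bonus_times_reports
0     17  Amy       10     102                  170
1     39  Amy       10     102                  390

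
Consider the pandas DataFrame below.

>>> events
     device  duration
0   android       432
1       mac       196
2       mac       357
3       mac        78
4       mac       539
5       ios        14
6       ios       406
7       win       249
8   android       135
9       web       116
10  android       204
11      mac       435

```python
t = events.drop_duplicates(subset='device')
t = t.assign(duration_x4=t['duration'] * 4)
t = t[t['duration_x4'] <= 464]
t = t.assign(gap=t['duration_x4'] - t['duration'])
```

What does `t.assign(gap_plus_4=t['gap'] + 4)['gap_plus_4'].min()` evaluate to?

drop duplicate device (keep=first):
    device  duration
0  android       432
1      mac       196
5      ios        14
7      win       249
9      web       116
add column duration_x4 = t['duration'] * 4:
    device  duration  duration_x4
0  android       432         1728
1      mac       196          784
5      ios        14           56
7      win       249          996
9      web       116          464
filter rows where duration_x4 <= 464:
  device  duration  duration_x4
5    ios        14           56
9    web       116          464
add column gap = t['duration_x4'] - t['duration']:
  device  duration  duration_x4  gap
5    ios        14           56   42
9    web       116          464  348
add column gap_plus_4 = t['gap'] + 4:
  device  duration  duration_x4  gap  gap_plus_4
5    ios        14           56   42          46
9    web       116          464  348         352
So min() = 46.

46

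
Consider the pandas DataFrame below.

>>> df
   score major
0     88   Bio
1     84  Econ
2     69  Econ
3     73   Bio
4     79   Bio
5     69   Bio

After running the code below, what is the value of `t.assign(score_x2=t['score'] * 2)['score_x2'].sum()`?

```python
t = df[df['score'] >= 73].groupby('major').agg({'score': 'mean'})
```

328.0

filter rows where score >= 73:
   score major
0     88   Bio
1     84  Econ
3     73   Bio
4     79   Bio
group by major, mean of score:
       score
major       
Bio     80.0
Econ    84.0
add column score_x2 = t['score'] * 2:
       score  score_x2
major                 
Bio     80.0     160.0
Econ    84.0     168.0
Finally, sum of column 'score_x2' = 328.0.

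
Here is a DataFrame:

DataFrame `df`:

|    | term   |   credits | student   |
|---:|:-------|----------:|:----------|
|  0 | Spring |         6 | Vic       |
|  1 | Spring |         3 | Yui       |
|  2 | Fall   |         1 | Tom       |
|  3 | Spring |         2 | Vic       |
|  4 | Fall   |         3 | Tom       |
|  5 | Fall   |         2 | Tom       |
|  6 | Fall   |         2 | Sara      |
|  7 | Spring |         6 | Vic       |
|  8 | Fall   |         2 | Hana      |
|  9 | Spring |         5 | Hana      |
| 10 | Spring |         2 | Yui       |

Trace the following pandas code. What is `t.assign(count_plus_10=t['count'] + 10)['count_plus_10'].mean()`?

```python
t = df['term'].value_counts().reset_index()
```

15.5

value_counts of term:
term
Spring    6
Fall      5
Name: count, dtype: int64
reset_index():
     term  count
0  Spring      6
1    Fall      5
add column count_plus_10 = t['count'] + 10:
     term  count  count_plus_10
0  Spring      6             16
1    Fall      5             15
Reading off the mean of column 'count_plus_10', we get 15.5.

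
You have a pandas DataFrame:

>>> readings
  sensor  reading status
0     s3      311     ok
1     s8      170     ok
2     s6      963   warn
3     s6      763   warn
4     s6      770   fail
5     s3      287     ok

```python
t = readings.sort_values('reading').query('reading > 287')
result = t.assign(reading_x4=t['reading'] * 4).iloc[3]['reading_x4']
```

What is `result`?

sort by reading:
  sensor  reading status
1     s8      170     ok
5     s3      287     ok
0     s3      311     ok
3     s6      763   warn
4     s6      770   fail
2     s6      963   warn
filter rows where reading > 287:
  sensor  reading status
0     s3      311     ok
3     s6      763   warn
4     s6      770   fail
2     s6      963   warn
add column reading_x4 = t['reading'] * 4:
  sensor  reading status  reading_x4
0     s3      311     ok        1244
3     s6      763   warn        3052
4     s6      770   fail        3080
2     s6      963   warn        3852
Finally, value at position 3, column 'reading_x4' = 3852.

3852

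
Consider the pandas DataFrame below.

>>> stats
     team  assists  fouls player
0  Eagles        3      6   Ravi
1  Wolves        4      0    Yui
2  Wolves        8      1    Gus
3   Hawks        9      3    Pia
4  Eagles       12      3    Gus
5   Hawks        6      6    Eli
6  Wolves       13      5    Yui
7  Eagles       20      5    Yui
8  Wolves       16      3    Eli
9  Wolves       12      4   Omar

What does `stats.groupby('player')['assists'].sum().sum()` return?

group by player, sum of assists:
player
Eli     22
Gus     20
Omar    12
Pia      9
Ravi     3
Yui     37
Name: assists, dtype: int64
Reading off the sum of the resulting series, we get 103.

103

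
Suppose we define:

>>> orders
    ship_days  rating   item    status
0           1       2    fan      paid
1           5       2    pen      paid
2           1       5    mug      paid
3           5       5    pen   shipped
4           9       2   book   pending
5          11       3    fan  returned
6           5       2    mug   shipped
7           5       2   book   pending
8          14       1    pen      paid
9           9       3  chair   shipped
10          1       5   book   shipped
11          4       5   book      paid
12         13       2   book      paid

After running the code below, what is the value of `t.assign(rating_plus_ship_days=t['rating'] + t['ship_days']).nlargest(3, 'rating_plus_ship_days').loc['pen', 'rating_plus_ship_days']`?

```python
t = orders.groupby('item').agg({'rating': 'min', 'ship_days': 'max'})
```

15

group by item: min(rating), max(ship_days):
       rating  ship_days
item                    
book        2         13
chair       3          9
fan         2         11
mug         2          5
pen         1         14
add column rating_plus_ship_days = t['rating'] + t['ship_days']:
       rating  ship_days  rating_plus_ship_days
item                                           
book        2         13                     15
chair       3          9                     12
fan         2         11                     13
mug         2          5                      7
pen         1         14                     15
take 3 rows with largest rating_plus_ship_days:
      rating  ship_days  rating_plus_ship_days
item                                          
book       2         13                     15
pen        1         14                     15
fan        2         11                     13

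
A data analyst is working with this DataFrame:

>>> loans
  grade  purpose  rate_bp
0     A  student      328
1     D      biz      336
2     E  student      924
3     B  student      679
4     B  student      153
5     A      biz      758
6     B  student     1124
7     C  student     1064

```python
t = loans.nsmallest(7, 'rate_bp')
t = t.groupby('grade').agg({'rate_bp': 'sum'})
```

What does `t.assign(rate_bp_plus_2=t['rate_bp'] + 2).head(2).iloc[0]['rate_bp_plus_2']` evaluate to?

1088

take 7 rows with smallest rate_bp:
  grade  purpose  rate_bp
4     B  student      153
0     A  student      328
1     D      biz      336
3     B  student      679
5     A      biz      758
2     E  student      924
7     C  student     1064
group by grade, sum of rate_bp:
       rate_bp
grade         
A         1086
B          832
C         1064
D          336
E          924
add column rate_bp_plus_2 = t['rate_bp'] + 2:
       rate_bp  rate_bp_plus_2
grade                         
A         1086            1088
B          832             834
C         1064            1066
D          336             338
E          924             926
take first 2 rows:
       rate_bp  rate_bp_plus_2
grade                         
A         1086            1088
B          832             834
value at position 0, column 'rate_bp_plus_2' → 1088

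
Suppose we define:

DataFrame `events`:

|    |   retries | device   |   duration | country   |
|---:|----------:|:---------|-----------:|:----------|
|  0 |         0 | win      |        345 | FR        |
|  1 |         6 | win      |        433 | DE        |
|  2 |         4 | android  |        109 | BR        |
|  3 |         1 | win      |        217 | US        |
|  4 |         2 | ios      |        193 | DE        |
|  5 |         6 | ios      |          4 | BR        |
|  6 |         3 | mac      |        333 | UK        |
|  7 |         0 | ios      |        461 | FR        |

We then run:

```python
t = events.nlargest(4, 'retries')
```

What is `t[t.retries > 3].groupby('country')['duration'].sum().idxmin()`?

BR

take 4 rows with largest retries:
   retries   device  duration country
1        6      win       433      DE
5        6      ios         4      BR
2        4  android       109      BR
6        3      mac       333      UK
filter rows where retries > 3:
   retries   device  duration country
1        6      win       433      DE
5        6      ios         4      BR
2        4  android       109      BR
group by country, sum of duration:
country
BR    113
DE    433
Name: duration, dtype: int64
The label with the smallest value is BR.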